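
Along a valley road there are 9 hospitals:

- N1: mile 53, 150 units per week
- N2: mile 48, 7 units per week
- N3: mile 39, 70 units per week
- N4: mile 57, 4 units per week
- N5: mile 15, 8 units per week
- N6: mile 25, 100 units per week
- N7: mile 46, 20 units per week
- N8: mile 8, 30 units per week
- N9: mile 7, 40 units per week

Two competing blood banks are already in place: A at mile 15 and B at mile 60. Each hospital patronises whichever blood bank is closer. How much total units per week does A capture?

178

The indifferent point is the midpoint (15+60)/2 = 37.5; hospitals left of it (closer to A at 15) go to A, those right go to B.
  N9 at 7 (w=40) → A
  N8 at 8 (w=30) → A
  N5 at 15 (w=8) → A
  N6 at 25 (w=100) → A
  N3 at 39 (w=70) → B
  N7 at 46 (w=20) → B
  N2 at 48 (w=7) → B
  N1 at 53 (w=150) → B
  N4 at 57 (w=4) → B
A captures 178; B captures 251.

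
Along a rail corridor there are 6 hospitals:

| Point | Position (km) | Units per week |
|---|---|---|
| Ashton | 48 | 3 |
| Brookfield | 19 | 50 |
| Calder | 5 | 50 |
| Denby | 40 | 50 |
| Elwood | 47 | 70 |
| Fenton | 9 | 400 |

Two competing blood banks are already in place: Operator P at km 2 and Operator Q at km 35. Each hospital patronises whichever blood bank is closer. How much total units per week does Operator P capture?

The indifferent point is the midpoint (2+35)/2 = 18.5; hospitals left of it (closer to Operator P at 2) go to Operator P, those right go to Operator Q.
  Calder at 5 (w=50) → Operator P
  Fenton at 9 (w=400) → Operator P
  Brookfield at 19 (w=50) → Operator Q
  Denby at 40 (w=50) → Operator Q
  Elwood at 47 (w=70) → Operator Q
  Ashton at 48 (w=3) → Operator Q
Operator P captures 450; Operator Q captures 173.

450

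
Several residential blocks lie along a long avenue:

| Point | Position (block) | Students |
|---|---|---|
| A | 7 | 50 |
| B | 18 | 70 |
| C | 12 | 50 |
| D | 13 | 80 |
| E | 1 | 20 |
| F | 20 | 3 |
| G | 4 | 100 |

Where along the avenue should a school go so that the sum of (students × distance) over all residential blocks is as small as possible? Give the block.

x = 12

For a sum of weighted absolute distances on a line, the optimum is the weighted median (not the mean). Total weight W = 373; half-weight = 186.5.
Sort by position and accumulate weight:
  block 1 (E, w=20) → cum 20
  block 4 (G, w=100) → cum 120
  block 7 (A, w=50) → cum 170
  block 12 (C, w=50) → cum 220  ≥ 186.5 → median here
  block 13 (D, w=80) → cum 300
  block 18 (B, w=70) → cum 370
  block 20 (F, w=3) → cum 373
Optimal location: block 12.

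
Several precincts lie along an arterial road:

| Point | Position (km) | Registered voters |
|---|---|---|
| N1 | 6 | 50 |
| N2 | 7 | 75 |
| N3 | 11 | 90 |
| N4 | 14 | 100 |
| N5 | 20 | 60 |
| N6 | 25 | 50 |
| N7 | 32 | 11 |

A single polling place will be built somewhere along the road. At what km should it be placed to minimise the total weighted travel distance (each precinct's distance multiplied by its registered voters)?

x = 14

For a sum of weighted absolute distances on a line, the optimum is the weighted median (not the mean). Total weight W = 436; half-weight = 218.
Sort by position and accumulate weight:
  km 6 (N1, w=50) → cum 50
  km 7 (N2, w=75) → cum 125
  km 11 (N3, w=90) → cum 215
  km 14 (N4, w=100) → cum 315  ≥ 218 → median here
  km 20 (N5, w=60) → cum 375
  km 25 (N6, w=50) → cum 425
  km 32 (N7, w=11) → cum 436
Optimal location: km 14.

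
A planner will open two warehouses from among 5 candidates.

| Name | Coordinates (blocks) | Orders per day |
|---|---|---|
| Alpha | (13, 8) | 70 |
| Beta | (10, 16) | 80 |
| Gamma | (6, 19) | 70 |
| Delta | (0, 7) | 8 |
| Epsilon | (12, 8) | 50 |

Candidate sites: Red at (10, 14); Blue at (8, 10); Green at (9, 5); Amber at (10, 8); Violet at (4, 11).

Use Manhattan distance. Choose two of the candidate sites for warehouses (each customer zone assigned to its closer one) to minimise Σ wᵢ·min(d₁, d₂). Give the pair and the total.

Evaluate every pair (each demand assigned to the nearer of the two):
  {Red, Amber}: total = 1188
  {Red, Blue}: total = 1668
  {Red, Green}: total = 1668
  {Amber, Violet}: total = 1714
  {Blue, Amber}: total = 1808
  {Red, Violet}: total = 1884
  {Green, Amber}: total = 2088
  {Blue, Violet}: total = 2194
  {Blue, Green}: total = 2288
  {Green, Violet}: total = 2434
Best pair: {Red, Amber} with total 1188.

{Red, Amber}, total 1188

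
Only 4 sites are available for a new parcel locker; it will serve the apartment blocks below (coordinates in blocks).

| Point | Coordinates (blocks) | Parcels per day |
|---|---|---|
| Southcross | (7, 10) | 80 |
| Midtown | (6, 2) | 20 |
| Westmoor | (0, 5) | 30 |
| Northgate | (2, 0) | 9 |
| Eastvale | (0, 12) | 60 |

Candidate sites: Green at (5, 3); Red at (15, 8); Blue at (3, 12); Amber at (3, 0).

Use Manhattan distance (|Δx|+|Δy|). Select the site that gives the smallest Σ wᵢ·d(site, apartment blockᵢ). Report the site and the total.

Blue, total 1337 blocks

Total weighted distance at each candidate:
  Green (5, 3): total = 1864
  Red (15, 8): total = 2969
  Blue (3, 12): total = 1337
  Amber (3, 0): total = 2369
Minimum is at Blue with total 1337 blocks.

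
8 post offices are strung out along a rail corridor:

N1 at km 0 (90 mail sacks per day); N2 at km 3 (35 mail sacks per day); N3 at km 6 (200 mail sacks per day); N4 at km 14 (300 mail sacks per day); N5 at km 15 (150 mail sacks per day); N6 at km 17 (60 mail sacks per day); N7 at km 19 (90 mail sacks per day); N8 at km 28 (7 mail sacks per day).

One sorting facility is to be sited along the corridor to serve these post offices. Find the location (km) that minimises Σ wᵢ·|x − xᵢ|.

x = 14

For a sum of weighted absolute distances on a line, the optimum is the weighted median (not the mean). Total weight W = 932; half-weight = 466.
Sort by position and accumulate weight:
  km 0 (N1, w=90) → cum 90
  km 3 (N2, w=35) → cum 125
  km 6 (N3, w=200) → cum 325
  km 14 (N4, w=300) → cum 625  ≥ 466 → median here
  km 15 (N5, w=150) → cum 775
  km 17 (N6, w=60) → cum 835
  km 19 (N7, w=90) → cum 925
  km 28 (N8, w=7) → cum 932
Optimal location: km 14.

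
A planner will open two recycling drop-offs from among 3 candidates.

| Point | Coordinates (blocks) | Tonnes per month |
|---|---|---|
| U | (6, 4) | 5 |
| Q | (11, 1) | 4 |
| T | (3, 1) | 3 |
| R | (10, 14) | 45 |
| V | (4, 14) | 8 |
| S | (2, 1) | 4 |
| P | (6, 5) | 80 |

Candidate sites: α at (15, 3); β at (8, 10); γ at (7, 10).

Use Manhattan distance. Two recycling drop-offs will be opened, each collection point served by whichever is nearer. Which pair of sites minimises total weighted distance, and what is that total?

Evaluate every pair (each demand assigned to the nearer of the two):
  {β, γ}: total = 984
  {α, γ}: total = 1005
  {α, β}: total = 1060
Best pair: {β, γ} with total 984.

{β, γ}, total 984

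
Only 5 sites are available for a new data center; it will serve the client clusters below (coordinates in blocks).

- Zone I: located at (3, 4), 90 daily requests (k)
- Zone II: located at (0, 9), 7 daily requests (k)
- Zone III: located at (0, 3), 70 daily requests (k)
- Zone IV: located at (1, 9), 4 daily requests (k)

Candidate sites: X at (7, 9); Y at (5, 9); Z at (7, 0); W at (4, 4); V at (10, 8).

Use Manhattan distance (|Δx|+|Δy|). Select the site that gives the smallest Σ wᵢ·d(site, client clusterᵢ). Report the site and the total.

W, total 535 blocks

Total weighted distance at each candidate:
  X (7, 9): total = 1793
  Y (5, 9): total = 1451
  Z (7, 0): total = 1592
  W (4, 4): total = 535
  V (10, 8): total = 2157
Minimum is at W with total 535 blocks.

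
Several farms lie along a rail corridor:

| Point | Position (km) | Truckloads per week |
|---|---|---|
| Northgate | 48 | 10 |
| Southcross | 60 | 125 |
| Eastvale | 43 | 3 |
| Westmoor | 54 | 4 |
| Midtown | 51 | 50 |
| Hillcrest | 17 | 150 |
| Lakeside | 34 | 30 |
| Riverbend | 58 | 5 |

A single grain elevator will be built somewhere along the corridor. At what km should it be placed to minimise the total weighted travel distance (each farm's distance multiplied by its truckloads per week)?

x = 48

For a sum of weighted absolute distances on a line, the optimum is the weighted median (not the mean). Total weight W = 377; half-weight = 188.5.
Sort by position and accumulate weight:
  km 17 (Hillcrest, w=150) → cum 150
  km 34 (Lakeside, w=30) → cum 180
  km 43 (Eastvale, w=3) → cum 183
  km 48 (Northgate, w=10) → cum 193  ≥ 188.5 → median here
  km 51 (Midtown, w=50) → cum 243
  km 54 (Westmoor, w=4) → cum 247
  km 58 (Riverbend, w=5) → cum 252
  km 60 (Southcross, w=125) → cum 377
Optimal location: km 48.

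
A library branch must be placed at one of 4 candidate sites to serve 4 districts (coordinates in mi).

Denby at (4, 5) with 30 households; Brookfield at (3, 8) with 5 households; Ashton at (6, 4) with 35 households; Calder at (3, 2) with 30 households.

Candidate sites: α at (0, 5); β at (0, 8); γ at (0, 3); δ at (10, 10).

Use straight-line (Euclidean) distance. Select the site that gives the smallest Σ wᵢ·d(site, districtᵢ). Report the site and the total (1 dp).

γ, total 471.1 mi

Total weighted distance at each candidate:
  α (0, 5): total = 481.4
  β (0, 8): total = 618.6
  γ (0, 3): total = 471.1
  δ (10, 10): total = 842.0
Minimum is at γ with total 471.1 mi.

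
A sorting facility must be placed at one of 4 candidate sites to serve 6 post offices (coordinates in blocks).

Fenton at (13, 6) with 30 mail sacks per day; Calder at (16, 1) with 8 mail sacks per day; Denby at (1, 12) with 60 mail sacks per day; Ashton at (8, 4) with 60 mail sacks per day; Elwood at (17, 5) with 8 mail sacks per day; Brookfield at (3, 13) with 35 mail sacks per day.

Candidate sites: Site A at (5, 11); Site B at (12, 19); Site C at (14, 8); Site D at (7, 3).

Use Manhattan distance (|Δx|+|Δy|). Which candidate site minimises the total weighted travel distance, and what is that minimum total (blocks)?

Site A, total 1742 blocks

Total weighted distance at each candidate:
  Site A (5, 11): total = 1742
  Site B (12, 19): total = 3493
  Site C (14, 8): total = 2390
  Site D (7, 3): total = 1964
Minimum is at Site A with total 1742 blocks.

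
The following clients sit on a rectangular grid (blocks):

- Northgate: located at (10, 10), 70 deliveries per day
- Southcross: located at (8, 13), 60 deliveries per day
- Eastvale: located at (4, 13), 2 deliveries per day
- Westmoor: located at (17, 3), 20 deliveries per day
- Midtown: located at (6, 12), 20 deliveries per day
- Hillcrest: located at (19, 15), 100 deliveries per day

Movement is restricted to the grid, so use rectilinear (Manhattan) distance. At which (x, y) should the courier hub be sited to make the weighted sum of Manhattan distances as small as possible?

(10, 13)

Manhattan distance separates: Σwᵢ(|x−xᵢ|+|y−yᵢ|) = Σwᵢ|x−xᵢ| + Σwᵢ|y−yᵢ|, so x and y are optimised independently as 1-D weighted medians.
Total weight W = 272; half = 136.
x-coordinate, sorted with cumulative weight:
  x=4 (Eastvale, w=2) cum 2
  x=6 (Midtown, w=20) cum 22
  x=8 (Southcross, w=60) cum 82
  x=10 (Northgate, w=70) cum 152  ← median
  x=17 (Westmoor, w=20) cum 172
  x=19 (Hillcrest, w=100) cum 272
⇒ x* = 10
y-coordinate, sorted with cumulative weight:
  y=3 (Westmoor, w=20) cum 20
  y=10 (Northgate, w=70) cum 90
  y=12 (Midtown, w=20) cum 110
  y=13 (Southcross, w=60) cum 170  ← median
  y=13 (Eastvale, w=2) cum 172
  y=15 (Hillcrest, w=100) cum 272
⇒ y* = 13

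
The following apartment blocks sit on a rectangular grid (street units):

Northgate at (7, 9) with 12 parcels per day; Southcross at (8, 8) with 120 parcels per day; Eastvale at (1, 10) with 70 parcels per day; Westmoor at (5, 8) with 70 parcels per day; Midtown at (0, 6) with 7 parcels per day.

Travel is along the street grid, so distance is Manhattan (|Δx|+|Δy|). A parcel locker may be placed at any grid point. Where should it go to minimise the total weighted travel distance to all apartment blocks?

Manhattan distance separates: Σwᵢ(|x−xᵢ|+|y−yᵢ|) = Σwᵢ|x−xᵢ| + Σwᵢ|y−yᵢ|, so x and y are optimised independently as 1-D weighted medians.
Total weight W = 279; half = 139.5.
x-coordinate, sorted with cumulative weight:
  x=0 (Midtown, w=7) cum 7
  x=1 (Eastvale, w=70) cum 77
  x=5 (Westmoor, w=70) cum 147  ← median
  x=7 (Northgate, w=12) cum 159
  x=8 (Southcross, w=120) cum 279
⇒ x* = 5
y-coordinate, sorted with cumulative weight:
  y=6 (Midtown, w=7) cum 7
  y=8 (Southcross, w=120) cum 127
  y=8 (Westmoor, w=70) cum 197  ← median
  y=9 (Northgate, w=12) cum 209
  y=10 (Eastvale, w=70) cum 279
⇒ y* = 8

(5, 8)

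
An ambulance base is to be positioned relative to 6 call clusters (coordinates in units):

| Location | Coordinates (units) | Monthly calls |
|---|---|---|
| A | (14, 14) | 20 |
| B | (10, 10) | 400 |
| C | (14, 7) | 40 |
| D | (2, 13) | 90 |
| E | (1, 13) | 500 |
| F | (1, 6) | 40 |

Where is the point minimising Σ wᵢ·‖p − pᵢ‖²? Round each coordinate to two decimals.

(5.10, 11.44)

The minimiser of Σwᵢ‖p−pᵢ‖² is the weighted centroid p* = (Σwᵢpᵢ)/(Σwᵢ).
Σwᵢ = 1090.
Σwᵢxᵢ = 20·14 + 400·10 + 40·14 + 90·2 + 500·1 + 40·1 = 5560.
Σwᵢyᵢ = 20·14 + 400·10 + 40·7 + 90·13 + 500·13 + 40·6 = 12470.
x* = 5560/1090 = 5.10, y* = 12470/1090 = 11.44.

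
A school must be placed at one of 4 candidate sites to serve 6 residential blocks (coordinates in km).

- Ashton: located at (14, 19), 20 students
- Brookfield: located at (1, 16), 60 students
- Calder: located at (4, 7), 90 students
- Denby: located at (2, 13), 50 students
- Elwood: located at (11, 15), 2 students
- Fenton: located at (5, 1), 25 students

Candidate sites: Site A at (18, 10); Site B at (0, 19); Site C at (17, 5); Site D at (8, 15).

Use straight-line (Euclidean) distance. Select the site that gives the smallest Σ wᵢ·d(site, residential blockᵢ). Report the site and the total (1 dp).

Total weighted distance at each candidate:
  Site A (18, 10): total = 3793.7
  Site B (0, 19): total = 2414.8
  Site C (17, 5): total = 3824.7
  Site D (8, 15): total = 2053.6
Minimum is at Site D with total 2053.6 km.

Site D, total 2053.6 km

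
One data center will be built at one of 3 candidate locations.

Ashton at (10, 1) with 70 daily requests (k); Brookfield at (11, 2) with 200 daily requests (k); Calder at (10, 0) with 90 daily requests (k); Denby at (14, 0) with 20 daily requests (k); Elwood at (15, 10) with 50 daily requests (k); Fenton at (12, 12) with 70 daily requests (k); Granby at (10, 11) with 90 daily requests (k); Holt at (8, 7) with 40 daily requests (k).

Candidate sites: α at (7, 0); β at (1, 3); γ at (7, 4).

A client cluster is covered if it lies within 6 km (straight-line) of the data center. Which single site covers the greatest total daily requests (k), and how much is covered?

Coverage radius r = 6 km; a point is covered iff (Δx)²+(Δy)² ≤ 6² = 36.
  α (7, 0): covers {Ashton, Brookfield, Calder} → 360
  β (1, 3): covers {none} → 0
  γ (7, 4): covers {Ashton, Brookfield, Calder, Holt} → 400
Maximum coverage at γ: 400 daily requests (k).

γ, covering 400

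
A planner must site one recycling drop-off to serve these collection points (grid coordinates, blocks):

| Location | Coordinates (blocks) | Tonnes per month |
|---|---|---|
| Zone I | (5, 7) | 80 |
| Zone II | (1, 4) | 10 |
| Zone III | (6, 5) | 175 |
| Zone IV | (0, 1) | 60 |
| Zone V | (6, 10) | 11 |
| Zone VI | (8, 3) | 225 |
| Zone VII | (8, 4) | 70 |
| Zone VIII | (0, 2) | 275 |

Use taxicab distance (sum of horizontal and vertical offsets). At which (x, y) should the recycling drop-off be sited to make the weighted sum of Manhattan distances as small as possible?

(6, 3)

Manhattan distance separates: Σwᵢ(|x−xᵢ|+|y−yᵢ|) = Σwᵢ|x−xᵢ| + Σwᵢ|y−yᵢ|, so x and y are optimised independently as 1-D weighted medians.
Total weight W = 906; half = 453.
x-coordinate, sorted with cumulative weight:
  x=0 (Zone IV, w=60) cum 60
  x=0 (Zone VIII, w=275) cum 335
  x=1 (Zone II, w=10) cum 345
  x=5 (Zone I, w=80) cum 425
  x=6 (Zone III, w=175) cum 600  ← median
  x=6 (Zone V, w=11) cum 611
  x=8 (Zone VI, w=225) cum 836
  x=8 (Zone VII, w=70) cum 906
⇒ x* = 6
y-coordinate, sorted with cumulative weight:
  y=1 (Zone IV, w=60) cum 60
  y=2 (Zone VIII, w=275) cum 335
  y=3 (Zone VI, w=225) cum 560  ← median
  y=4 (Zone II, w=10) cum 570
  y=4 (Zone VII, w=70) cum 640
  y=5 (Zone III, w=175) cum 815
  y=7 (Zone I, w=80) cum 895
  y=10 (Zone V, w=11) cum 906
⇒ y* = 3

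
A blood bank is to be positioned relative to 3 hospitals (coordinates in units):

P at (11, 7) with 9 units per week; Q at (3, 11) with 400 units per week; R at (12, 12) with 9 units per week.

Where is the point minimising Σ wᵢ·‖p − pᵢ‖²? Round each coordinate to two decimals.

The minimiser of Σwᵢ‖p−pᵢ‖² is the weighted centroid p* = (Σwᵢpᵢ)/(Σwᵢ).
Σwᵢ = 418.
Σwᵢxᵢ = 9·11 + 400·3 + 9·12 = 1407.
Σwᵢyᵢ = 9·7 + 400·11 + 9·12 = 4571.
x* = 1407/418 = 3.37, y* = 4571/418 = 10.94.

(3.37, 10.94)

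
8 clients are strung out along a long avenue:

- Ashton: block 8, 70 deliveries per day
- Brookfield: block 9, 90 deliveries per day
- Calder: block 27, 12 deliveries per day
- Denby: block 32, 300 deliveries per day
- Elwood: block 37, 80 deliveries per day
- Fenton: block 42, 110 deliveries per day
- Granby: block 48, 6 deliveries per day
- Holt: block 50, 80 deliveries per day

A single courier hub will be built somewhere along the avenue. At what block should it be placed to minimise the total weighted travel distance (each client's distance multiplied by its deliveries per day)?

For a sum of weighted absolute distances on a line, the optimum is the weighted median (not the mean). Total weight W = 748; half-weight = 374.
Sort by position and accumulate weight:
  block 8 (Ashton, w=70) → cum 70
  block 9 (Brookfield, w=90) → cum 160
  block 27 (Calder, w=12) → cum 172
  block 32 (Denby, w=300) → cum 472  ≥ 374 → median here
  block 37 (Elwood, w=80) → cum 552
  block 42 (Fenton, w=110) → cum 662
  block 48 (Granby, w=6) → cum 668
  block 50 (Holt, w=80) → cum 748
Optimal location: block 32.

x = 32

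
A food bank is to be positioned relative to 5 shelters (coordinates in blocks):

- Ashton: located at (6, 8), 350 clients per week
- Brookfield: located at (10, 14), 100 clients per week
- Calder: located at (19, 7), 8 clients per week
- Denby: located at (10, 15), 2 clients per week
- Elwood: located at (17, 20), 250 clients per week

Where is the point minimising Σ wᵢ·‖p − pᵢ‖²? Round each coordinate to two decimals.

The minimiser of Σwᵢ‖p−pᵢ‖² is the weighted centroid p* = (Σwᵢpᵢ)/(Σwᵢ).
Σwᵢ = 710.
Σwᵢxᵢ = 350·6 + 100·10 + 8·19 + 2·10 + 250·17 = 7522.
Σwᵢyᵢ = 350·8 + 100·14 + 8·7 + 2·15 + 250·20 = 9286.
x* = 7522/710 = 10.59, y* = 9286/710 = 13.08.

(10.59, 13.08)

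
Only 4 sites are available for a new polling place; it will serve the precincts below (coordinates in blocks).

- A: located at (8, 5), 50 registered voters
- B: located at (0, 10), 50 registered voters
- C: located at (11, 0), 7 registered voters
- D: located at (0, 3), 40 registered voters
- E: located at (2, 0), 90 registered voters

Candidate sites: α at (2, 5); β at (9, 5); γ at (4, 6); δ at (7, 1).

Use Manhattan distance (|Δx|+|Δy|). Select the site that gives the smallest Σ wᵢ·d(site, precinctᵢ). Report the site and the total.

Total weighted distance at each candidate:
  α (2, 5): total = 1358
  β (9, 5): total = 2319
  γ (4, 6): total = 1741
  δ (7, 1): total = 1985
Minimum is at α with total 1358 blocks.

α, total 1358 blocks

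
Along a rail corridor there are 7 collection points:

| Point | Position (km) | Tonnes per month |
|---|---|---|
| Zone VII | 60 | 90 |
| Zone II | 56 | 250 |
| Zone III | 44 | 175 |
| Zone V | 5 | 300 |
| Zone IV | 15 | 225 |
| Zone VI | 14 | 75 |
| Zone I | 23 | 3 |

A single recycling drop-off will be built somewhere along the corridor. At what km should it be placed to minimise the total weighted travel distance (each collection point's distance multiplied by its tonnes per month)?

For a sum of weighted absolute distances on a line, the optimum is the weighted median (not the mean). Total weight W = 1118; half-weight = 559.
Sort by position and accumulate weight:
  km 5 (Zone V, w=300) → cum 300
  km 14 (Zone VI, w=75) → cum 375
  km 15 (Zone IV, w=225) → cum 600  ≥ 559 → median here
  km 23 (Zone I, w=3) → cum 603
  km 44 (Zone III, w=175) → cum 778
  km 56 (Zone II, w=250) → cum 1028
  km 60 (Zone VII, w=90) → cum 1118
Optimal location: km 15.

x = 15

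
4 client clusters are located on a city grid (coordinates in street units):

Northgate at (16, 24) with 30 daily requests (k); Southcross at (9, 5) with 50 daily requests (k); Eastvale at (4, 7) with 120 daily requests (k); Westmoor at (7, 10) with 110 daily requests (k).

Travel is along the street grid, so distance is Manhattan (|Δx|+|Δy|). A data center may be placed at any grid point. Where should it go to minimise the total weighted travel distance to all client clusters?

Manhattan distance separates: Σwᵢ(|x−xᵢ|+|y−yᵢ|) = Σwᵢ|x−xᵢ| + Σwᵢ|y−yᵢ|, so x and y are optimised independently as 1-D weighted medians.
Total weight W = 310; half = 155.
x-coordinate, sorted with cumulative weight:
  x=4 (Eastvale, w=120) cum 120
  x=7 (Westmoor, w=110) cum 230  ← median
  x=9 (Southcross, w=50) cum 280
  x=16 (Northgate, w=30) cum 310
⇒ x* = 7
y-coordinate, sorted with cumulative weight:
  y=5 (Southcross, w=50) cum 50
  y=7 (Eastvale, w=120) cum 170  ← median
  y=10 (Westmoor, w=110) cum 280
  y=24 (Northgate, w=30) cum 310
⇒ y* = 7

(7, 7)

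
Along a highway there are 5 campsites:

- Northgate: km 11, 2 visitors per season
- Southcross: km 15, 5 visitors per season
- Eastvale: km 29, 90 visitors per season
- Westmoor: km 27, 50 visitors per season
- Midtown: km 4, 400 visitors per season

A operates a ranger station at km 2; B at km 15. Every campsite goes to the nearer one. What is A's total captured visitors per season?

400

The indifferent point is the midpoint (2+15)/2 = 8.5; campsites left of it (closer to A at 2) go to A, those right go to B.
  Midtown at 4 (w=400) → A
  Northgate at 11 (w=2) → B
  Southcross at 15 (w=5) → B
  Westmoor at 27 (w=50) → B
  Eastvale at 29 (w=90) → B
A captures 400; B captures 147.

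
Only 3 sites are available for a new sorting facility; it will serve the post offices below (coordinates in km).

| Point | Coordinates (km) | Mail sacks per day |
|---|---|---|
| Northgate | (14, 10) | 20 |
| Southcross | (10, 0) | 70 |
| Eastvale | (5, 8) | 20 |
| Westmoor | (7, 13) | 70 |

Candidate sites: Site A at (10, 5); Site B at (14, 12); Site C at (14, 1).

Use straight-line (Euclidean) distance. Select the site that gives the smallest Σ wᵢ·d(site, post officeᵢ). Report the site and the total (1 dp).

Site A, total 1192.8 km

Total weighted distance at each candidate:
  Site A (10, 5): total = 1192.8
  Site B (14, 12): total = 1617.4
  Site C (14, 1): total = 1669.1
Minimum is at Site A with total 1192.8 km.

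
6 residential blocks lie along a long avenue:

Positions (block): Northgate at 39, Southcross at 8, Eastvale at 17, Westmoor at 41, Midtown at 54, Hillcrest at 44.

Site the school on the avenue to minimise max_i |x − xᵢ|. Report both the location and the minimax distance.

The 1-center on a line is the midpoint of the two extreme points: leftmost at 8, rightmost at 54.
Optimal location = (8 + 54)/2 = 31; maximum distance = (54 − 8)/2 = 23.

location 31, max distance 23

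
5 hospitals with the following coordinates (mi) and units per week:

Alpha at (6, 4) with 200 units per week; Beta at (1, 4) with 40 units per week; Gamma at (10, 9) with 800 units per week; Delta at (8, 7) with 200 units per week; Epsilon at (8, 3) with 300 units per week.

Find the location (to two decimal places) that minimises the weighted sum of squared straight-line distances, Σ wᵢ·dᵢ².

The minimiser of Σwᵢ‖p−pᵢ‖² is the weighted centroid p* = (Σwᵢpᵢ)/(Σwᵢ).
Σwᵢ = 1540.
Σwᵢxᵢ = 200·6 + 40·1 + 800·10 + 200·8 + 300·8 = 13240.
Σwᵢyᵢ = 200·4 + 40·4 + 800·9 + 200·7 + 300·3 = 10460.
x* = 13240/1540 = 8.60, y* = 10460/1540 = 6.79.

(8.60, 6.79)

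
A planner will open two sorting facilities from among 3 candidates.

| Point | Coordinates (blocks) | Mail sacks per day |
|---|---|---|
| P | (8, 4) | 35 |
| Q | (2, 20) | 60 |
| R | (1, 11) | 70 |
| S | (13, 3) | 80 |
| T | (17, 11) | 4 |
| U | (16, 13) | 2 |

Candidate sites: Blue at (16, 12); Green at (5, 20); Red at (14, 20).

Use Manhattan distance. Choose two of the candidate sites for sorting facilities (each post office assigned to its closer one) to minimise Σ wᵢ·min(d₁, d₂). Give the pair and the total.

{Blue, Green}, total 2620

Evaluate every pair (each demand assigned to the nearer of the two):
  {Blue, Green}: total = 2620
  {Green, Red}: total = 3261
  {Blue, Red}: total = 3370
Best pair: {Blue, Green} with total 2620.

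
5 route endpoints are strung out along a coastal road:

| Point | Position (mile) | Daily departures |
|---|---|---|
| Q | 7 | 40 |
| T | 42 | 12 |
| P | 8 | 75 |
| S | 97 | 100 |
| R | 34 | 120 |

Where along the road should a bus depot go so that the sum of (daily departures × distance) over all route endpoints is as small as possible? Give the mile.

x = 34

For a sum of weighted absolute distances on a line, the optimum is the weighted median (not the mean). Total weight W = 347; half-weight = 173.5.
Sort by position and accumulate weight:
  mile 7 (Q, w=40) → cum 40
  mile 8 (P, w=75) → cum 115
  mile 34 (R, w=120) → cum 235  ≥ 173.5 → median here
  mile 42 (T, w=12) → cum 247
  mile 97 (S, w=100) → cum 347
Optimal location: mile 34.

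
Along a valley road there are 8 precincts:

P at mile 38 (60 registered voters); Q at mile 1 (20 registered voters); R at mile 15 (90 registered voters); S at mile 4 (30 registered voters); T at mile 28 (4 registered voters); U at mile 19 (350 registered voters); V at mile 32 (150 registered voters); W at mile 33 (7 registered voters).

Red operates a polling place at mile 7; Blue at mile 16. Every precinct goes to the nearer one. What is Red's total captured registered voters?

50

The indifferent point is the midpoint (7+16)/2 = 11.5; precincts left of it (closer to Red at 7) go to Red, those right go to Blue.
  Q at 1 (w=20) → Red
  S at 4 (w=30) → Red
  R at 15 (w=90) → Blue
  U at 19 (w=350) → Blue
  T at 28 (w=4) → Blue
  V at 32 (w=150) → Blue
  W at 33 (w=7) → Blue
  P at 38 (w=60) → Blue
Red captures 50; Blue captures 661.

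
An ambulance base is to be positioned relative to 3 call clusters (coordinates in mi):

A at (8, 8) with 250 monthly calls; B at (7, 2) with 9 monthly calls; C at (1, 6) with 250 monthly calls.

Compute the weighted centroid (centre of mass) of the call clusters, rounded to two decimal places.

(4.54, 6.91)

The minimiser of Σwᵢ‖p−pᵢ‖² is the weighted centroid p* = (Σwᵢpᵢ)/(Σwᵢ).
Σwᵢ = 509.
Σwᵢxᵢ = 250·8 + 9·7 + 250·1 = 2313.
Σwᵢyᵢ = 250·8 + 9·2 + 250·6 = 3518.
x* = 2313/509 = 4.54, y* = 3518/509 = 6.91.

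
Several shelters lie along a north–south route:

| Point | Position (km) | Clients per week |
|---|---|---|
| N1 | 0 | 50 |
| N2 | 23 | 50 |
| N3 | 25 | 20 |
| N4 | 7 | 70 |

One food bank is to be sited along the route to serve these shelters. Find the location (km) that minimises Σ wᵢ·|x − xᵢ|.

For a sum of weighted absolute distances on a line, the optimum is the weighted median (not the mean). Total weight W = 190; half-weight = 95.
Sort by position and accumulate weight:
  km 0 (N1, w=50) → cum 50
  km 7 (N4, w=70) → cum 120  ≥ 95 → median here
  km 23 (N2, w=50) → cum 170
  km 25 (N3, w=20) → cum 190
Optimal location: km 7.

x = 7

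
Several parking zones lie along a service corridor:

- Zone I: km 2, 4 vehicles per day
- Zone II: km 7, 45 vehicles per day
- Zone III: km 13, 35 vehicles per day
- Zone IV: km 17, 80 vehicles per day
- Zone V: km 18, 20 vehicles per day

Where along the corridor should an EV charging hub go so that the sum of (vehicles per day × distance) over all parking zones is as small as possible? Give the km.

For a sum of weighted absolute distances on a line, the optimum is the weighted median (not the mean). Total weight W = 184; half-weight = 92.
Sort by position and accumulate weight:
  km 2 (Zone I, w=4) → cum 4
  km 7 (Zone II, w=45) → cum 49
  km 13 (Zone III, w=35) → cum 84
  km 17 (Zone IV, w=80) → cum 164  ≥ 92 → median here
  km 18 (Zone V, w=20) → cum 184
Optimal location: km 17.

x = 17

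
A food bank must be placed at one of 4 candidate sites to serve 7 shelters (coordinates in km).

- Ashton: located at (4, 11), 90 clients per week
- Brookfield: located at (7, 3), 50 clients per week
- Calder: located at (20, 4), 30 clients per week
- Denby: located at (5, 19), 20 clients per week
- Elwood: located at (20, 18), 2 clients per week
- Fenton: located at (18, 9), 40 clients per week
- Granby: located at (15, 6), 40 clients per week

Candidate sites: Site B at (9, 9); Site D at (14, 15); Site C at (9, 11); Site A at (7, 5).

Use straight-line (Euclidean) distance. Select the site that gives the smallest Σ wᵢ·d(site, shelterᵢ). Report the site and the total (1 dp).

Site B, total 2035.5 km

Total weighted distance at each candidate:
  Site B (9, 9): total = 2035.5
  Site D (14, 15): total = 2900.9
  Site C (9, 11): total = 2139.6
  Site A (7, 5): total = 2205.2
Minimum is at Site B with total 2035.5 km.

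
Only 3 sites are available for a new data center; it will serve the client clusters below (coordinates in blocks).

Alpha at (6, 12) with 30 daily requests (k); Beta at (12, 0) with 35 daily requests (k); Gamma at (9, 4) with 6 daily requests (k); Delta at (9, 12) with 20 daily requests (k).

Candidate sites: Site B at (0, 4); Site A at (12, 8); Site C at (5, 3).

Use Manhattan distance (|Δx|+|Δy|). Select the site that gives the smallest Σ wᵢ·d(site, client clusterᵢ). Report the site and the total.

Total weighted distance at each candidate:
  Site B (0, 4): total = 1374
  Site A (12, 8): total = 762
  Site C (5, 3): total = 940
Minimum is at Site A with total 762 blocks.

Site A, total 762 blocks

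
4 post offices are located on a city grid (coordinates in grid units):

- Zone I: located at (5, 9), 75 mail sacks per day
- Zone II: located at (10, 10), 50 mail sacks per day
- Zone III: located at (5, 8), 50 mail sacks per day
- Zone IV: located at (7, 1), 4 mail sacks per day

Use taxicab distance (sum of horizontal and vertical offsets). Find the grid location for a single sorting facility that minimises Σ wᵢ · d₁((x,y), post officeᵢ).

Manhattan distance separates: Σwᵢ(|x−xᵢ|+|y−yᵢ|) = Σwᵢ|x−xᵢ| + Σwᵢ|y−yᵢ|, so x and y are optimised independently as 1-D weighted medians.
Total weight W = 179; half = 89.5.
x-coordinate, sorted with cumulative weight:
  x=5 (Zone I, w=75) cum 75
  x=5 (Zone III, w=50) cum 125  ← median
  x=7 (Zone IV, w=4) cum 129
  x=10 (Zone II, w=50) cum 179
⇒ x* = 5
y-coordinate, sorted with cumulative weight:
  y=1 (Zone IV, w=4) cum 4
  y=8 (Zone III, w=50) cum 54
  y=9 (Zone I, w=75) cum 129  ← median
  y=10 (Zone II, w=50) cum 179
⇒ y* = 9

(5, 9)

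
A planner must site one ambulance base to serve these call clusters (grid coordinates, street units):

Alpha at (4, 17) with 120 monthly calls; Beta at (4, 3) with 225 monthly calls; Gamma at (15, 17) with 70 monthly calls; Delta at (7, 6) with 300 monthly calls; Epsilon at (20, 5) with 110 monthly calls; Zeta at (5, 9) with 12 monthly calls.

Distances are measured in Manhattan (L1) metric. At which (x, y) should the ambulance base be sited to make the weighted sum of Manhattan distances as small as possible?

Manhattan distance separates: Σwᵢ(|x−xᵢ|+|y−yᵢ|) = Σwᵢ|x−xᵢ| + Σwᵢ|y−yᵢ|, so x and y are optimised independently as 1-D weighted medians.
Total weight W = 837; half = 418.5.
x-coordinate, sorted with cumulative weight:
  x=4 (Alpha, w=120) cum 120
  x=4 (Beta, w=225) cum 345
  x=5 (Zeta, w=12) cum 357
  x=7 (Delta, w=300) cum 657  ← median
  x=15 (Gamma, w=70) cum 727
  x=20 (Epsilon, w=110) cum 837
⇒ x* = 7
y-coordinate, sorted with cumulative weight:
  y=3 (Beta, w=225) cum 225
  y=5 (Epsilon, w=110) cum 335
  y=6 (Delta, w=300) cum 635  ← median
  y=9 (Zeta, w=12) cum 647
  y=17 (Alpha, w=120) cum 767
  y=17 (Gamma, w=70) cum 837
⇒ y* = 6

(7, 6)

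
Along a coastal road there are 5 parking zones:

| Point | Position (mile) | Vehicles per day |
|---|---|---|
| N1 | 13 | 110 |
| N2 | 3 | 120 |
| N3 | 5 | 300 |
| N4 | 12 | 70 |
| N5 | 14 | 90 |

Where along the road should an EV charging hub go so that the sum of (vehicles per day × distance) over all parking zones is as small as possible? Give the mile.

For a sum of weighted absolute distances on a line, the optimum is the weighted median (not the mean). Total weight W = 690; half-weight = 345.
Sort by position and accumulate weight:
  mile 3 (N2, w=120) → cum 120
  mile 5 (N3, w=300) → cum 420  ≥ 345 → median here
  mile 12 (N4, w=70) → cum 490
  mile 13 (N1, w=110) → cum 600
  mile 14 (N5, w=90) → cum 690
Optimal location: mile 5.

x = 5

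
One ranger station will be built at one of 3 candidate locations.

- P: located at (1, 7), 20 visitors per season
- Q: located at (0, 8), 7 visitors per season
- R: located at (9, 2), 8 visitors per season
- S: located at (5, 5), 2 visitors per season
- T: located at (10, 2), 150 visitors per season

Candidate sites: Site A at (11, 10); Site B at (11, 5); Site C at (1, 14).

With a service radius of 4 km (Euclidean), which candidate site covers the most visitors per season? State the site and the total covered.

Site B, covering 158

Coverage radius r = 4 km; a point is covered iff (Δx)²+(Δy)² ≤ 4² = 16.
  Site A (11, 10): covers {none} → 0
  Site B (11, 5): covers {R, T} → 158
  Site C (1, 14): covers {none} → 0
Maximum coverage at Site B: 158 visitors per season.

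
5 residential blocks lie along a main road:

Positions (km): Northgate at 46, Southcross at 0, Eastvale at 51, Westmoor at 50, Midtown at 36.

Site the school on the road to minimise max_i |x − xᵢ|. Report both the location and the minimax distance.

location 25.5, max distance 25.5

The 1-center on a line is the midpoint of the two extreme points: leftmost at 0, rightmost at 51.
Optimal location = (0 + 51)/2 = 25.5; maximum distance = (51 − 0)/2 = 25.5.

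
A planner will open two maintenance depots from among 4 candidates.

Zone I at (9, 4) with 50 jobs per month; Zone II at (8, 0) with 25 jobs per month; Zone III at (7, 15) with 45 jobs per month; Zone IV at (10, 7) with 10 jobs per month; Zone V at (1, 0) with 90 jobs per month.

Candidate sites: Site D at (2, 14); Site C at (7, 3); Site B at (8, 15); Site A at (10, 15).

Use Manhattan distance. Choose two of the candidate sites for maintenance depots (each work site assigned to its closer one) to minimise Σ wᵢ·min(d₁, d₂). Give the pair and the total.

Evaluate every pair (each demand assigned to the nearer of the two):
  {Site C, Site B}: total = 1175
  {Site C, Site A}: total = 1265
  {Site D, Site C}: total = 1400
  {Site D, Site B}: total = 2470
  {Site D, Site A}: total = 2590
  {Site B, Site A}: total = 3080
Best pair: {Site C, Site B} with total 1175.

{Site C, Site B}, total 1175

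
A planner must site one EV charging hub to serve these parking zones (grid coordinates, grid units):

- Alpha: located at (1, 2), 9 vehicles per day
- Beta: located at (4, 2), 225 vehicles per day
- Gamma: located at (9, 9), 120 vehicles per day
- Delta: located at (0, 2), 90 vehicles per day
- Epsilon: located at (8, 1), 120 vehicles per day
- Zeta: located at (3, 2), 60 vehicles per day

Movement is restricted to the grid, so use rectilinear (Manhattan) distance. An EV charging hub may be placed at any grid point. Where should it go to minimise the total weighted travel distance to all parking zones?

Manhattan distance separates: Σwᵢ(|x−xᵢ|+|y−yᵢ|) = Σwᵢ|x−xᵢ| + Σwᵢ|y−yᵢ|, so x and y are optimised independently as 1-D weighted medians.
Total weight W = 624; half = 312.
x-coordinate, sorted with cumulative weight:
  x=0 (Delta, w=90) cum 90
  x=1 (Alpha, w=9) cum 99
  x=3 (Zeta, w=60) cum 159
  x=4 (Beta, w=225) cum 384  ← median
  x=8 (Epsilon, w=120) cum 504
  x=9 (Gamma, w=120) cum 624
⇒ x* = 4
y-coordinate, sorted with cumulative weight:
  y=1 (Epsilon, w=120) cum 120
  y=2 (Alpha, w=9) cum 129
  y=2 (Beta, w=225) cum 354  ← median
  y=2 (Delta, w=90) cum 444
  y=2 (Zeta, w=60) cum 504
  y=9 (Gamma, w=120) cum 624
⇒ y* = 2

(4, 2)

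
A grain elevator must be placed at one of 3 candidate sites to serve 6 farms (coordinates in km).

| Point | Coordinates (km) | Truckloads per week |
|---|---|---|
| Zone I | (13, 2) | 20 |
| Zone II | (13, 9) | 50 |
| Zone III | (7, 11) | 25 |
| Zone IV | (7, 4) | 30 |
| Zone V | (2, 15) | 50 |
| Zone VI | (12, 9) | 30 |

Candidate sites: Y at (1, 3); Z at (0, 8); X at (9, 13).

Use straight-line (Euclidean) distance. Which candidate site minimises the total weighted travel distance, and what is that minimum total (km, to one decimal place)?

X, total 1378.2 km

Total weighted distance at each candidate:
  Y (1, 3): total = 2322.1
  Z (0, 8): total = 2095.8
  X (9, 13): total = 1378.2
Minimum is at X with total 1378.2 km.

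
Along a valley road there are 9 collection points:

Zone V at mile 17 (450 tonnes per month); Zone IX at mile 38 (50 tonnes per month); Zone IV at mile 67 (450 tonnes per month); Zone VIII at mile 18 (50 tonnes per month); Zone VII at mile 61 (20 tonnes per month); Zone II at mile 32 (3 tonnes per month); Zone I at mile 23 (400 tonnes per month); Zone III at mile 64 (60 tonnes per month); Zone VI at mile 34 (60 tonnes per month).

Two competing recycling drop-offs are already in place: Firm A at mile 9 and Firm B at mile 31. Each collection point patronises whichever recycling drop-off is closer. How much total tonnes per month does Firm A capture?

The indifferent point is the midpoint (9+31)/2 = 20; collection points left of it (closer to Firm A at 9) go to Firm A, those right go to Firm B.
  Zone V at 17 (w=450) → Firm A
  Zone VIII at 18 (w=50) → Firm A
  Zone I at 23 (w=400) → Firm B
  Zone II at 32 (w=3) → Firm B
  Zone VI at 34 (w=60) → Firm B
  Zone IX at 38 (w=50) → Firm B
  Zone VII at 61 (w=20) → Firm B
  Zone III at 64 (w=60) → Firm B
  Zone IV at 67 (w=450) → Firm B
Firm A captures 500; Firm B captures 1043.

500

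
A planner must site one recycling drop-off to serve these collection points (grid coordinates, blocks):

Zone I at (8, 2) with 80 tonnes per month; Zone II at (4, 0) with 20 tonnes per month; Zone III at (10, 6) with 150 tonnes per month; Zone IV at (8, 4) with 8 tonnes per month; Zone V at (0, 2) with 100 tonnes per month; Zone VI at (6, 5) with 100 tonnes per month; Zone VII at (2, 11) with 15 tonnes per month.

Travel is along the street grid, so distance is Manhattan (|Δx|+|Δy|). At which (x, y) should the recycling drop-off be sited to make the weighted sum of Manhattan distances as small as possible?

(8, 5)

Manhattan distance separates: Σwᵢ(|x−xᵢ|+|y−yᵢ|) = Σwᵢ|x−xᵢ| + Σwᵢ|y−yᵢ|, so x and y are optimised independently as 1-D weighted medians.
Total weight W = 473; half = 236.5.
x-coordinate, sorted with cumulative weight:
  x=0 (Zone V, w=100) cum 100
  x=2 (Zone VII, w=15) cum 115
  x=4 (Zone II, w=20) cum 135
  x=6 (Zone VI, w=100) cum 235
  x=8 (Zone I, w=80) cum 315  ← median
  x=8 (Zone IV, w=8) cum 323
  x=10 (Zone III, w=150) cum 473
⇒ x* = 8
y-coordinate, sorted with cumulative weight:
  y=0 (Zone II, w=20) cum 20
  y=2 (Zone I, w=80) cum 100
  y=2 (Zone V, w=100) cum 200
  y=4 (Zone IV, w=8) cum 208
  y=5 (Zone VI, w=100) cum 308  ← median
  y=6 (Zone III, w=150) cum 458
  y=11 (Zone VII, w=15) cum 473
⇒ y* = 5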